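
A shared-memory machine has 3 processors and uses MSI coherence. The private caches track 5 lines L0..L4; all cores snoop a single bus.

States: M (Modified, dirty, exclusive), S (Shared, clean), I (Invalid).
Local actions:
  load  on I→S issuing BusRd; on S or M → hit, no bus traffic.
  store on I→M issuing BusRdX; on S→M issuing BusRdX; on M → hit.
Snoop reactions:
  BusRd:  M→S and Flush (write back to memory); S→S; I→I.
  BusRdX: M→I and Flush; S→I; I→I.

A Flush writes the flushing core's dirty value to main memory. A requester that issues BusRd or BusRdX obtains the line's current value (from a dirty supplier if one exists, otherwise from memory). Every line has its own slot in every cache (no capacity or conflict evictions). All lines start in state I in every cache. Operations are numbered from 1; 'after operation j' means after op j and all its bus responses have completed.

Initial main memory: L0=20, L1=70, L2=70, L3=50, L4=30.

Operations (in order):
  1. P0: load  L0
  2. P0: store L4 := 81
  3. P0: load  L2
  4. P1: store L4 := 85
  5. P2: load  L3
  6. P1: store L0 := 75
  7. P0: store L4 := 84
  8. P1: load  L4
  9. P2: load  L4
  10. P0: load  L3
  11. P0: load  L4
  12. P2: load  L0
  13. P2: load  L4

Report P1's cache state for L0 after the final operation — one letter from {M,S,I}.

state = S

  op1 P0: load  L0 → S/I/I on L0; bus BusRd; mem=20
  op2 P0: store L4 := 81 → M/I/I on L4; bus BusRdX; mem=30
  op3 P0: load  L2 → S/I/I on L2; bus BusRd; mem=70
  op4 P1: store L4 := 85 → I/M/I on L4; bus BusRdX Flush; mem=81
  op5 P2: load  L3 → I/I/S on L3; bus BusRd; mem=50
  op6 P1: store L0 := 75 → I/M/I on L0; bus BusRdX; mem=20
  op7 P0: store L4 := 84 → M/I/I on L4; bus BusRdX Flush; mem=85
  op8 P1: load  L4 → S/S/I on L4; bus BusRd Flush; mem=84
  op9 P2: load  L4 → S/S/S on L4; bus BusRd; mem=84
  op10 P0: load  L3 → S/I/S on L3; bus BusRd; mem=50
  op11 P0: load  L4 → S/S/S on L4; bus (none); mem=84
  op12 P2: load  L0 → I/S/S on L0; bus BusRd Flush; mem=75
  op13 P2: load  L4 → S/S/S on L4; bus (none); mem=84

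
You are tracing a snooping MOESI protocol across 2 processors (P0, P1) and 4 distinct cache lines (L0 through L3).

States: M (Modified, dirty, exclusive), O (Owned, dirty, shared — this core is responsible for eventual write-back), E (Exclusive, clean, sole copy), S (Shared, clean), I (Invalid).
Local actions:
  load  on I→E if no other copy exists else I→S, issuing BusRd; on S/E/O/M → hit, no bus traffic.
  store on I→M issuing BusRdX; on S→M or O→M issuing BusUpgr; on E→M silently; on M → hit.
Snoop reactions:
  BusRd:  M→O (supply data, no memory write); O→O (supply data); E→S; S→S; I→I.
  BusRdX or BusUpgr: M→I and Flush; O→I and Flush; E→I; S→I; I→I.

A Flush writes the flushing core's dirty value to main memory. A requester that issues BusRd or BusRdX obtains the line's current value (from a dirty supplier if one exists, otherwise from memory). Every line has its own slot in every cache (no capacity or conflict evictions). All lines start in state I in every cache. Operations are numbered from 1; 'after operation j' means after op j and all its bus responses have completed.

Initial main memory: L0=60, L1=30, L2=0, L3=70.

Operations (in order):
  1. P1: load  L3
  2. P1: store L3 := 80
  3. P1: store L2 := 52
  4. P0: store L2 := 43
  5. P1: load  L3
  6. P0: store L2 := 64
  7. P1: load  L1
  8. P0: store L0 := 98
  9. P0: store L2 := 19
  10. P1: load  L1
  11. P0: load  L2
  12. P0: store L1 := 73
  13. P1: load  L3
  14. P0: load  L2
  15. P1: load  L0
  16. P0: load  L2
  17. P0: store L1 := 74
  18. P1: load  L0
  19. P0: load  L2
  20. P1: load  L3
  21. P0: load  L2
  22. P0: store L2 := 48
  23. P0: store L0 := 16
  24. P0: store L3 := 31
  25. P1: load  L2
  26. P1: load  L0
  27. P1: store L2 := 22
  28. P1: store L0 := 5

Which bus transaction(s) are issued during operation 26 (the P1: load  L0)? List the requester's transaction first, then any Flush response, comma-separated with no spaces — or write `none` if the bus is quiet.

bus = BusRd

[1] P1: load  L3 | P0:I, P1:E(70) | bus: BusRd
[2] P1: store L3 := 80 | P0:I, P1:M(80) | bus: none
[3] P1: store L2 := 52 | P0:I, P1:M(52) | bus: BusRdX
[4] P0: store L2 := 43 | P0:M(43), P1:I | bus: BusRdX,Flush
[5] P1: load  L3 | P0:I, P1:M(80) | bus: none
[6] P0: store L2 := 64 | P0:M(64), P1:I | bus: none
[7] P1: load  L1 | P0:I, P1:E(30) | bus: BusRd
[8] P0: store L0 := 98 | P0:M(98), P1:I | bus: BusRdX
[9] P0: store L2 := 19 | P0:M(19), P1:I | bus: none
[10] P1: load  L1 | P0:I, P1:E(30) | bus: none
[11] P0: load  L2 | P0:M(19), P1:I | bus: none
[12] P0: store L1 := 73 | P0:M(73), P1:I | bus: BusRdX
[13] P1: load  L3 | P0:I, P1:M(80) | bus: none
[14] P0: load  L2 | P0:M(19), P1:I | bus: none
[15] P1: load  L0 | P0:O(98), P1:S(98) | bus: BusRd
[16] P0: load  L2 | P0:M(19), P1:I | bus: none
[17] P0: store L1 := 74 | P0:M(74), P1:I | bus: none
[18] P1: load  L0 | P0:O(98), P1:S(98) | bus: none
[19] P0: load  L2 | P0:M(19), P1:I | bus: none
[20] P1: load  L3 | P0:I, P1:M(80) | bus: none
[21] P0: load  L2 | P0:M(19), P1:I | bus: none
[22] P0: store L2 := 48 | P0:M(48), P1:I | bus: none
[23] P0: store L0 := 16 | P0:M(16), P1:I | bus: BusUpgr
[24] P0: store L3 := 31 | P0:M(31), P1:I | bus: BusRdX,Flush
[25] P1: load  L2 | P0:O(48), P1:S(48) | bus: BusRd
[26] P1: load  L0 | P0:O(16), P1:S(16) | bus: BusRd
[27] P1: store L2 := 22 | P0:I, P1:M(22) | bus: BusUpgr,Flush
[28] P1: store L0 := 5 | P0:I, P1:M(5) | bus: BusUpgr,Flush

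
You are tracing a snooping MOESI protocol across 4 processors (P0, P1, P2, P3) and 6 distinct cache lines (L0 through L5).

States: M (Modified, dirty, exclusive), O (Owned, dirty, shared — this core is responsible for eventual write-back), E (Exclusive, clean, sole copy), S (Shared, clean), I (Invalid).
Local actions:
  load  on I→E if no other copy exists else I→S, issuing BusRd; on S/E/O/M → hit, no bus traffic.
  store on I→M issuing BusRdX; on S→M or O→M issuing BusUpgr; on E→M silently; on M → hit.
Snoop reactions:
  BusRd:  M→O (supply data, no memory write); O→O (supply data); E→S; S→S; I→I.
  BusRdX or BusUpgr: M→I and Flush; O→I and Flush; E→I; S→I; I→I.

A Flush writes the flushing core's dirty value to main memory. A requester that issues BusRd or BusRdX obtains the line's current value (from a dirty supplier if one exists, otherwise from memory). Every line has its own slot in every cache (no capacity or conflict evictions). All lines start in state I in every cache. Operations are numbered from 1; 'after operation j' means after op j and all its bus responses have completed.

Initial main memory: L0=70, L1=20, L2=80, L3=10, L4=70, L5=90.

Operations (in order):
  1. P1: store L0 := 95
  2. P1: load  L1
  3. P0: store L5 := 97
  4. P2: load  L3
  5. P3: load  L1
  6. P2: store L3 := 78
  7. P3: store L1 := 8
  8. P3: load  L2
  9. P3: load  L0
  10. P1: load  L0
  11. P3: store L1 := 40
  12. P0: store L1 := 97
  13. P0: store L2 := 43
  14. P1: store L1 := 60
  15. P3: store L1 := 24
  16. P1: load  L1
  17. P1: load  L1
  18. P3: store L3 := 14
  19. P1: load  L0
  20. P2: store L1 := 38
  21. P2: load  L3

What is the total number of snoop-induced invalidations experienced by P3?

[1] P1: store L0 := 95 | P0:I, P1:M(95), P2:I, P3:I | bus: BusRdX
[2] P1: load  L1 | P0:I, P1:E(20), P2:I, P3:I | bus: BusRd
[3] P0: store L5 := 97 | P0:M(97), P1:I, P2:I, P3:I | bus: BusRdX
[4] P2: load  L3 | P0:I, P1:I, P2:E(10), P3:I | bus: BusRd
[5] P3: load  L1 | P0:I, P1:S(20), P2:I, P3:S(20) | bus: BusRd
[6] P2: store L3 := 78 | P0:I, P1:I, P2:M(78), P3:I | bus: none
[7] P3: store L1 := 8 | P0:I, P1:I, P2:I, P3:M(8) | bus: BusUpgr
[8] P3: load  L2 | P0:I, P1:I, P2:I, P3:E(80) | bus: BusRd
[9] P3: load  L0 | P0:I, P1:O(95), P2:I, P3:S(95) | bus: BusRd
[10] P1: load  L0 | P0:I, P1:O(95), P2:I, P3:S(95) | bus: none
[11] P3: store L1 := 40 | P0:I, P1:I, P2:I, P3:M(40) | bus: none
[12] P0: store L1 := 97 | P0:M(97), P1:I, P2:I, P3:I | bus: BusRdX,Flush
[13] P0: store L2 := 43 | P0:M(43), P1:I, P2:I, P3:I | bus: BusRdX
[14] P1: store L1 := 60 | P0:I, P1:M(60), P2:I, P3:I | bus: BusRdX,Flush
[15] P3: store L1 := 24 | P0:I, P1:I, P2:I, P3:M(24) | bus: BusRdX,Flush
[16] P1: load  L1 | P0:I, P1:S(24), P2:I, P3:O(24) | bus: BusRd
[17] P1: load  L1 | P0:I, P1:S(24), P2:I, P3:O(24) | bus: none
[18] P3: store L3 := 14 | P0:I, P1:I, P2:I, P3:M(14) | bus: BusRdX,Flush
[19] P1: load  L0 | P0:I, P1:O(95), P2:I, P3:S(95) | bus: none
[20] P2: store L1 := 38 | P0:I, P1:I, P2:M(38), P3:I | bus: BusRdX,Flush
[21] P2: load  L3 | P0:I, P1:I, P2:S(14), P3:O(14) | bus: BusRd

invalidations = 3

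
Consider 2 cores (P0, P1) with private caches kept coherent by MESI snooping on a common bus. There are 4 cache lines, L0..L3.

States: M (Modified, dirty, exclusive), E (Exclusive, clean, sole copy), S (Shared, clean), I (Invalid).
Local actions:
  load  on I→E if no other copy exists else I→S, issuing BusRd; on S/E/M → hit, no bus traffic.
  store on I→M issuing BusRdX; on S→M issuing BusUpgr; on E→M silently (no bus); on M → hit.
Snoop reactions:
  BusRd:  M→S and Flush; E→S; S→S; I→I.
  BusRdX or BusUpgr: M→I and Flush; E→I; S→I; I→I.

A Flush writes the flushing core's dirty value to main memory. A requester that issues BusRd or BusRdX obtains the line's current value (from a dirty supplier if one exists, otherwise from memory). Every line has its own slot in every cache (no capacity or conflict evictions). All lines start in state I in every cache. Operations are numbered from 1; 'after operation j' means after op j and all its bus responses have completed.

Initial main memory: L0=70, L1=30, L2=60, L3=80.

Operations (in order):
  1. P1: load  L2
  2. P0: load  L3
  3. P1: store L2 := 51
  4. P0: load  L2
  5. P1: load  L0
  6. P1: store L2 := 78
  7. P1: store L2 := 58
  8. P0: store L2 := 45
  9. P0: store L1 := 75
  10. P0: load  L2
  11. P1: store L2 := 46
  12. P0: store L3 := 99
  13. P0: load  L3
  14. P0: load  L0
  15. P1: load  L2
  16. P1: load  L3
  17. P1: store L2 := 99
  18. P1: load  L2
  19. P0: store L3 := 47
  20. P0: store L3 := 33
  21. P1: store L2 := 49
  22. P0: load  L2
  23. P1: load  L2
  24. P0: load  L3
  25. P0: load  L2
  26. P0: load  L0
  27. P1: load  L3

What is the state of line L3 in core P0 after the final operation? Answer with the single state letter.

[1] P1: load  L2 | P0:I, P1:E(60) | bus: BusRd
[2] P0: load  L3 | P0:E(80), P1:I | bus: BusRd
[3] P1: store L2 := 51 | P0:I, P1:M(51) | bus: none
[4] P0: load  L2 | P0:S(51), P1:S(51) | bus: BusRd,Flush
[5] P1: load  L0 | P0:I, P1:E(70) | bus: BusRd
[6] P1: store L2 := 78 | P0:I, P1:M(78) | bus: BusUpgr
[7] P1: store L2 := 58 | P0:I, P1:M(58) | bus: none
[8] P0: store L2 := 45 | P0:M(45), P1:I | bus: BusRdX,Flush
[9] P0: store L1 := 75 | P0:M(75), P1:I | bus: BusRdX
[10] P0: load  L2 | P0:M(45), P1:I | bus: none
[11] P1: store L2 := 46 | P0:I, P1:M(46) | bus: BusRdX,Flush
[12] P0: store L3 := 99 | P0:M(99), P1:I | bus: none
[13] P0: load  L3 | P0:M(99), P1:I | bus: none
[14] P0: load  L0 | P0:S(70), P1:S(70) | bus: BusRd
[15] P1: load  L2 | P0:I, P1:M(46) | bus: none
[16] P1: load  L3 | P0:S(99), P1:S(99) | bus: BusRd,Flush
[17] P1: store L2 := 99 | P0:I, P1:M(99) | bus: none
[18] P1: load  L2 | P0:I, P1:M(99) | bus: none
[19] P0: store L3 := 47 | P0:M(47), P1:I | bus: BusUpgr
[20] P0: store L3 := 33 | P0:M(33), P1:I | bus: none
[21] P1: store L2 := 49 | P0:I, P1:M(49) | bus: none
[22] P0: load  L2 | P0:S(49), P1:S(49) | bus: BusRd,Flush
[23] P1: load  L2 | P0:S(49), P1:S(49) | bus: none
[24] P0: load  L3 | P0:M(33), P1:I | bus: none
[25] P0: load  L2 | P0:S(49), P1:S(49) | bus: none
[26] P0: load  L0 | P0:S(70), P1:S(70) | bus: none
[27] P1: load  L3 | P0:S(33), P1:S(33) | bus: BusRd,Flush

state = S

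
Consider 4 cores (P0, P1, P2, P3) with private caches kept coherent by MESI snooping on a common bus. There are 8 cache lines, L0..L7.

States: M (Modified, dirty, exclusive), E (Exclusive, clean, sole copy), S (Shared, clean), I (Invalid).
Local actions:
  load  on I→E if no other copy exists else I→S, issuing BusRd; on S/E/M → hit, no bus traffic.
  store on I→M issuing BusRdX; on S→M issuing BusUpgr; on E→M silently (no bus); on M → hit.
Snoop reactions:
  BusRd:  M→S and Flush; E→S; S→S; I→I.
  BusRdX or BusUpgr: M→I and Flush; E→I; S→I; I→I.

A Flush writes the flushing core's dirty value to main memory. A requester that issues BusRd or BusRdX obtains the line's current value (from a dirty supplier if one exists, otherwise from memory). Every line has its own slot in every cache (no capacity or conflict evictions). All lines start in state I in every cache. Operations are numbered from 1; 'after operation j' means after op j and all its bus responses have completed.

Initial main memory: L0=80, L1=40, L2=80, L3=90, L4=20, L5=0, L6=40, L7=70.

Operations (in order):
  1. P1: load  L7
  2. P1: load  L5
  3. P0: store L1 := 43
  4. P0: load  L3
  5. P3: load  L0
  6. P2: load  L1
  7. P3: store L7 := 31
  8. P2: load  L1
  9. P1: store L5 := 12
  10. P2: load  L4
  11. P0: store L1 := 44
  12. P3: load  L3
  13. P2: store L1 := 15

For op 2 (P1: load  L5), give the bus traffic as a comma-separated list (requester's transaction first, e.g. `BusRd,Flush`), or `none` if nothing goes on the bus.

step 1: P1: load  L7  ⟶  IEII  (L7)  txn=BusRd  M[L7]=70
step 2: P1: load  L5  ⟶  IEII  (L5)  txn=BusRd  M[L5]=0
step 3: P0: store L1 := 43  ⟶  MIII  (L1)  txn=BusRdX  M[L1]=40
step 4: P0: load  L3  ⟶  EIII  (L3)  txn=BusRd  M[L3]=90
step 5: P3: load  L0  ⟶  IIIE  (L0)  txn=BusRd  M[L0]=80
step 6: P2: load  L1  ⟶  SISI  (L1)  txn=BusRd+Flush  M[L1]=43
step 7: P3: store L7 := 31  ⟶  IIIM  (L7)  txn=BusRdX  M[L7]=70
step 8: P2: load  L1  ⟶  SISI  (L1)  txn=∅  M[L1]=43
step 9: P1: store L5 := 12  ⟶  IMII  (L5)  txn=∅  M[L5]=0
step 10: P2: load  L4  ⟶  IIEI  (L4)  txn=BusRd  M[L4]=20
step 11: P0: store L1 := 44  ⟶  MIII  (L1)  txn=BusUpgr  M[L1]=43
step 12: P3: load  L3  ⟶  SIIS  (L3)  txn=BusRd  M[L3]=90
step 13: P2: store L1 := 15  ⟶  IIMI  (L1)  txn=BusRdX+Flush  M[L1]=44

bus = BusRd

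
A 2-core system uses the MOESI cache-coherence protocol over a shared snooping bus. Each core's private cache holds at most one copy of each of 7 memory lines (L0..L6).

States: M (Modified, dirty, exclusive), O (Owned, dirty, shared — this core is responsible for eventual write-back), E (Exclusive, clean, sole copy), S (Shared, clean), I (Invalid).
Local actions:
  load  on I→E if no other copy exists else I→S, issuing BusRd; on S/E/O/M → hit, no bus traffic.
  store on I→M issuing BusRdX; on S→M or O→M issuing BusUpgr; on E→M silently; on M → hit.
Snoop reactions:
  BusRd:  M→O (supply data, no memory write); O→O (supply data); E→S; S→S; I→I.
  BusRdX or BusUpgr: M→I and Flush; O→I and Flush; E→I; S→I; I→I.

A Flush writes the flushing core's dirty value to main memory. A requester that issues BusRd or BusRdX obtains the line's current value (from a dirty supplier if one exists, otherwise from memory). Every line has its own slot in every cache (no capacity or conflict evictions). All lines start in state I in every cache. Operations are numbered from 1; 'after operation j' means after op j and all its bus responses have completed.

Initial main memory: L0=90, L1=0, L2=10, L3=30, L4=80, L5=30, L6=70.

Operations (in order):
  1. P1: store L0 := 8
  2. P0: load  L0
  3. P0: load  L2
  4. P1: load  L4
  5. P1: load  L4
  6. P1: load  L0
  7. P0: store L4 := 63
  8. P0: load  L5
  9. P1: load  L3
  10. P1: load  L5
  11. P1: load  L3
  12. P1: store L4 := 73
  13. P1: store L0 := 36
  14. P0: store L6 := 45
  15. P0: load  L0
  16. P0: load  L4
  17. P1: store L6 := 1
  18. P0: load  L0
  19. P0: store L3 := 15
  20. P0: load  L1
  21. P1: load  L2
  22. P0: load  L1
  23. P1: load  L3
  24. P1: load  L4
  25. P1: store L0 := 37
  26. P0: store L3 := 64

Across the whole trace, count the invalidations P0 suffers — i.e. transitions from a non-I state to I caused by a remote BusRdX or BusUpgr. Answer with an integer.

invalidations = 4

[1] P1: store L0 := 8 | P0:I, P1:M(8) | bus: BusRdX
[2] P0: load  L0 | P0:S(8), P1:O(8) | bus: BusRd
[3] P0: load  L2 | P0:E(10), P1:I | bus: BusRd
[4] P1: load  L4 | P0:I, P1:E(80) | bus: BusRd
[5] P1: load  L4 | P0:I, P1:E(80) | bus: none
[6] P1: load  L0 | P0:S(8), P1:O(8) | bus: none
[7] P0: store L4 := 63 | P0:M(63), P1:I | bus: BusRdX
[8] P0: load  L5 | P0:E(30), P1:I | bus: BusRd
[9] P1: load  L3 | P0:I, P1:E(30) | bus: BusRd
[10] P1: load  L5 | P0:S(30), P1:S(30) | bus: BusRd
[11] P1: load  L3 | P0:I, P1:E(30) | bus: none
[12] P1: store L4 := 73 | P0:I, P1:M(73) | bus: BusRdX,Flush
[13] P1: store L0 := 36 | P0:I, P1:M(36) | bus: BusUpgr
[14] P0: store L6 := 45 | P0:M(45), P1:I | bus: BusRdX
[15] P0: load  L0 | P0:S(36), P1:O(36) | bus: BusRd
[16] P0: load  L4 | P0:S(73), P1:O(73) | bus: BusRd
[17] P1: store L6 := 1 | P0:I, P1:M(1) | bus: BusRdX,Flush
[18] P0: load  L0 | P0:S(36), P1:O(36) | bus: none
[19] P0: store L3 := 15 | P0:M(15), P1:I | bus: BusRdX
[20] P0: load  L1 | P0:E(0), P1:I | bus: BusRd
[21] P1: load  L2 | P0:S(10), P1:S(10) | bus: BusRd
[22] P0: load  L1 | P0:E(0), P1:I | bus: none
[23] P1: load  L3 | P0:O(15), P1:S(15) | bus: BusRd
[24] P1: load  L4 | P0:S(73), P1:O(73) | bus: none
[25] P1: store L0 := 37 | P0:I, P1:M(37) | bus: BusUpgr
[26] P0: store L3 := 64 | P0:M(64), P1:I | bus: BusUpgr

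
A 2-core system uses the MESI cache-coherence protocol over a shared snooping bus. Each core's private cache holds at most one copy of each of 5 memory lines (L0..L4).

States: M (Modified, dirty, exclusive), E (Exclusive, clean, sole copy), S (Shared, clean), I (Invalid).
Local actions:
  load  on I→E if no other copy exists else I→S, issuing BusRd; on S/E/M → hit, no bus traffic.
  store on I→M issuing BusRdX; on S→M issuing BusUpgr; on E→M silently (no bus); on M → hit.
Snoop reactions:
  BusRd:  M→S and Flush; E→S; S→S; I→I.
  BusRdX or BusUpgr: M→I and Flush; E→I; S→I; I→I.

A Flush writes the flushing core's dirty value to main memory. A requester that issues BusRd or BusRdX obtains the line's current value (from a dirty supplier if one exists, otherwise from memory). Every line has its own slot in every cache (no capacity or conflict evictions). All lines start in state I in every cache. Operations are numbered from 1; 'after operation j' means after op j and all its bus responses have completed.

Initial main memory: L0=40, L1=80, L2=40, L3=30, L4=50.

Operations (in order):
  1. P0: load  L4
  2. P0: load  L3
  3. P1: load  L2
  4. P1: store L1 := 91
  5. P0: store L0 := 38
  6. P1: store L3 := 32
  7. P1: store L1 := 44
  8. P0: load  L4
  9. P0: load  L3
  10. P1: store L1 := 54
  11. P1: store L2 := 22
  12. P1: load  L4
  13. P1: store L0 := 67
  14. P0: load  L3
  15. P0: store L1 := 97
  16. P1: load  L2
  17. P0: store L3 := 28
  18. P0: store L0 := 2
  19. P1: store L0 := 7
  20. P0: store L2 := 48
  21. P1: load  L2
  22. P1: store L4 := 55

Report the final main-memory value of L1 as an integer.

  op1 P0: load  L4 → E/I on L4; bus BusRd; mem=50
  op2 P0: load  L3 → E/I on L3; bus BusRd; mem=30
  op3 P1: load  L2 → I/E on L2; bus BusRd; mem=40
  op4 P1: store L1 := 91 → I/M on L1; bus BusRdX; mem=80
  op5 P0: store L0 := 38 → M/I on L0; bus BusRdX; mem=40
  op6 P1: store L3 := 32 → I/M on L3; bus BusRdX; mem=30
  op7 P1: store L1 := 44 → I/M on L1; bus (none); mem=80
  op8 P0: load  L4 → E/I on L4; bus (none); mem=50
  op9 P0: load  L3 → S/S on L3; bus BusRd Flush; mem=32
  op10 P1: store L1 := 54 → I/M on L1; bus (none); mem=80
  op11 P1: store L2 := 22 → I/M on L2; bus (none); mem=40
  op12 P1: load  L4 → S/S on L4; bus BusRd; mem=50
  op13 P1: store L0 := 67 → I/M on L0; bus BusRdX Flush; mem=38
  op14 P0: load  L3 → S/S on L3; bus (none); mem=32
  op15 P0: store L1 := 97 → M/I on L1; bus BusRdX Flush; mem=54
  op16 P1: load  L2 → I/M on L2; bus (none); mem=40
  op17 P0: store L3 := 28 → M/I on L3; bus BusUpgr; mem=32
  op18 P0: store L0 := 2 → M/I on L0; bus BusRdX Flush; mem=67
  op19 P1: store L0 := 7 → I/M on L0; bus BusRdX Flush; mem=2
  op20 P0: store L2 := 48 → M/I on L2; bus BusRdX Flush; mem=22
  op21 P1: load  L2 → S/S on L2; bus BusRd Flush; mem=48
  op22 P1: store L4 := 55 → I/M on L4; bus BusUpgr; mem=50

memory[L1] = 54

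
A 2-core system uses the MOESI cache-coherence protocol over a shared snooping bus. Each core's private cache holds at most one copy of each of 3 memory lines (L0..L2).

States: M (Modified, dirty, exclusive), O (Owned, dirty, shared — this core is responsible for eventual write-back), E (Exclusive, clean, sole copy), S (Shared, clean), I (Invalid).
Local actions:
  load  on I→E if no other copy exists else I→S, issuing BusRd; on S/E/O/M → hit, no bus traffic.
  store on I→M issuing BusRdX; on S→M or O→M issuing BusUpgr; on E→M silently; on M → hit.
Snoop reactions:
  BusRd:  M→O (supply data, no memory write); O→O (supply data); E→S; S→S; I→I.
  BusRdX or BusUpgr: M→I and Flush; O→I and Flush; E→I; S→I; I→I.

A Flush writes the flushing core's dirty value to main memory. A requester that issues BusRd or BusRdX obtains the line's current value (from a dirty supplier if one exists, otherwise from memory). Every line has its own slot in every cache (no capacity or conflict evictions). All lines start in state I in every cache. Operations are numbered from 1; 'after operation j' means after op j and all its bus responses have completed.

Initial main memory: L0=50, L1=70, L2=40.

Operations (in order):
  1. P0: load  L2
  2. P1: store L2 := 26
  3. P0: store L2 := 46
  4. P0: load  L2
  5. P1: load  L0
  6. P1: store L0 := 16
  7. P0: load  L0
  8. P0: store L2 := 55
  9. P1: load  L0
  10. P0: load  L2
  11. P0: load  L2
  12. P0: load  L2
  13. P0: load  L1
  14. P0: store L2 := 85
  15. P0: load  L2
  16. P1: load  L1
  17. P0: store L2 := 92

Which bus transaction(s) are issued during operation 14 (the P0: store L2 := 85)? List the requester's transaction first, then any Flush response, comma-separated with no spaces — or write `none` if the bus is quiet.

bus = none

[1] P0: load  L2 | P0:E(40), P1:I | bus: BusRd
[2] P1: store L2 := 26 | P0:I, P1:M(26) | bus: BusRdX
[3] P0: store L2 := 46 | P0:M(46), P1:I | bus: BusRdX,Flush
[4] P0: load  L2 | P0:M(46), P1:I | bus: none
[5] P1: load  L0 | P0:I, P1:E(50) | bus: BusRd
[6] P1: store L0 := 16 | P0:I, P1:M(16) | bus: none
[7] P0: load  L0 | P0:S(16), P1:O(16) | bus: BusRd
[8] P0: store L2 := 55 | P0:M(55), P1:I | bus: none
[9] P1: load  L0 | P0:S(16), P1:O(16) | bus: none
[10] P0: load  L2 | P0:M(55), P1:I | bus: none
[11] P0: load  L2 | P0:M(55), P1:I | bus: none
[12] P0: load  L2 | P0:M(55), P1:I | bus: none
[13] P0: load  L1 | P0:E(70), P1:I | bus: BusRd
[14] P0: store L2 := 85 | P0:M(85), P1:I | bus: none
[15] P0: load  L2 | P0:M(85), P1:I | bus: none
[16] P1: load  L1 | P0:S(70), P1:S(70) | bus: BusRd
[17] P0: store L2 := 92 | P0:M(92), P1:I | bus: none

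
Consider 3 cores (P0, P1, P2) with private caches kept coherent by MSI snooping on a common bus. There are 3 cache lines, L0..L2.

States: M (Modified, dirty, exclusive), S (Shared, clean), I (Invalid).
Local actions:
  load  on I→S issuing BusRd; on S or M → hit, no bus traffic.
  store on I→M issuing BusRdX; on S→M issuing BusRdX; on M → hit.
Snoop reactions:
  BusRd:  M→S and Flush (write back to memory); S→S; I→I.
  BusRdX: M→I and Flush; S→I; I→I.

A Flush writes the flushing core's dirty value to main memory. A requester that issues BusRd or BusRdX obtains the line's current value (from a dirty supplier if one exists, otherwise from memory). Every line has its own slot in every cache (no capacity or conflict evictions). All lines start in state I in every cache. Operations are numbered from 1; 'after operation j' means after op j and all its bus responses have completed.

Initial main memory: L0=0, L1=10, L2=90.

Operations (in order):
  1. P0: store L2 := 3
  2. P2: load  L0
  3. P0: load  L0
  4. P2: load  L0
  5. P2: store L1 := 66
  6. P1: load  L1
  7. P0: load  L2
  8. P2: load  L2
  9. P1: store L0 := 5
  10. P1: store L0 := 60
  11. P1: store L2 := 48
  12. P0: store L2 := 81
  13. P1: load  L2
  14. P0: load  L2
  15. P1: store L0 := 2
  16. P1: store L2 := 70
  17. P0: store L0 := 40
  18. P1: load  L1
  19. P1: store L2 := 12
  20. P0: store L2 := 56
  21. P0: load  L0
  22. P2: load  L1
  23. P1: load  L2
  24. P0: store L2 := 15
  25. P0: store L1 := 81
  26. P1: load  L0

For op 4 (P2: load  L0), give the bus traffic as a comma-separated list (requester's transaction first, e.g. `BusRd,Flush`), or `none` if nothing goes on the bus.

  op1 P0: store L2 := 3 → M/I/I on L2; bus BusRdX; mem=90
  op2 P2: load  L0 → I/I/S on L0; bus BusRd; mem=0
  op3 P0: load  L0 → S/I/S on L0; bus BusRd; mem=0
  op4 P2: load  L0 → S/I/S on L0; bus (none); mem=0
  op5 P2: store L1 := 66 → I/I/M on L1; bus BusRdX; mem=10
  op6 P1: load  L1 → I/S/S on L1; bus BusRd Flush; mem=66
  op7 P0: load  L2 → M/I/I on L2; bus (none); mem=90
  op8 P2: load  L2 → S/I/S on L2; bus BusRd Flush; mem=3
  op9 P1: store L0 := 5 → I/M/I on L0; bus BusRdX; mem=0
  op10 P1: store L0 := 60 → I/M/I on L0; bus (none); mem=0
  op11 P1: store L2 := 48 → I/M/I on L2; bus BusRdX; mem=3
  op12 P0: store L2 := 81 → M/I/I on L2; bus BusRdX Flush; mem=48
  op13 P1: load  L2 → S/S/I on L2; bus BusRd Flush; mem=81
  op14 P0: load  L2 → S/S/I on L2; bus (none); mem=81
  op15 P1: store L0 := 2 → I/M/I on L0; bus (none); mem=0
  op16 P1: store L2 := 70 → I/M/I on L2; bus BusRdX; mem=81
  op17 P0: store L0 := 40 → M/I/I on L0; bus BusRdX Flush; mem=2
  op18 P1: load  L1 → I/S/S on L1; bus (none); mem=66
  op19 P1: store L2 := 12 → I/M/I on L2; bus (none); mem=81
  op20 P0: store L2 := 56 → M/I/I on L2; bus BusRdX Flush; mem=12
  op21 P0: load  L0 → M/I/I on L0; bus (none); mem=2
  op22 P2: load  L1 → I/S/S on L1; bus (none); mem=66
  op23 P1: load  L2 → S/S/I on L2; bus BusRd Flush; mem=56
  op24 P0: store L2 := 15 → M/I/I on L2; bus BusRdX; mem=56
  op25 P0: store L1 := 81 → M/I/I on L1; bus BusRdX; mem=66
  op26 P1: load  L0 → S/S/I on L0; bus BusRd Flush; mem=40

bus = none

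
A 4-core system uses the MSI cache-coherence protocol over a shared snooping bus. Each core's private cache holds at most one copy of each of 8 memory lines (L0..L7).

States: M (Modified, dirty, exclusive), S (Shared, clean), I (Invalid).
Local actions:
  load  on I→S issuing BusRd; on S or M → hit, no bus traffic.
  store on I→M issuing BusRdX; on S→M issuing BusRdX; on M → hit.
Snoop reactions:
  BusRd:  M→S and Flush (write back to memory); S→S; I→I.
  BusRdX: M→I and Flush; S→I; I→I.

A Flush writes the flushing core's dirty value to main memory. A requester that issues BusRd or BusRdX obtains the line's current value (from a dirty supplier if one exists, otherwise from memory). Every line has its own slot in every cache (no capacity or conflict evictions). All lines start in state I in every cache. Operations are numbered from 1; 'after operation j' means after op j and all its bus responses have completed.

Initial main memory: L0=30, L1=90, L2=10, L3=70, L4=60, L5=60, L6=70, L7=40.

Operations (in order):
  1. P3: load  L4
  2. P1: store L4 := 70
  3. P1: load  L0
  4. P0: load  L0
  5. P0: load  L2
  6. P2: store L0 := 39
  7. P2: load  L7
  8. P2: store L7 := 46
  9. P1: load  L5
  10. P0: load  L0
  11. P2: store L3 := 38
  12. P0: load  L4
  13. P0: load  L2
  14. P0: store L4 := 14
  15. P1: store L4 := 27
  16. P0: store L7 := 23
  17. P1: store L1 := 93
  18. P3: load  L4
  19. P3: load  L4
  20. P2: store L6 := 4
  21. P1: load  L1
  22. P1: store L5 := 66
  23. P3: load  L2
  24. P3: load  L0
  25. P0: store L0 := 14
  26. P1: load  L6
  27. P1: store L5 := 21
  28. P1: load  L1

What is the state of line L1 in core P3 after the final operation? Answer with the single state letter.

1. P3: load  L4  bus=[BusRd]  L4: P0=I P1=I P2=I P3=S  mem[L4]=60
2. P1: store L4 := 70  bus=[BusRdX]  L4: P0=I P1=M P2=I P3=I  mem[L4]=60
3. P1: load  L0  bus=[BusRd]  L0: P0=I P1=S P2=I P3=I  mem[L0]=30
4. P0: load  L0  bus=[BusRd]  L0: P0=S P1=S P2=I P3=I  mem[L0]=30
5. P0: load  L2  bus=[BusRd]  L2: P0=S P1=I P2=I P3=I  mem[L2]=10
6. P2: store L0 := 39  bus=[BusRdX]  L0: P0=I P1=I P2=M P3=I  mem[L0]=30
7. P2: load  L7  bus=[BusRd]  L7: P0=I P1=I P2=S P3=I  mem[L7]=40
8. P2: store L7 := 46  bus=[BusRdX]  L7: P0=I P1=I P2=M P3=I  mem[L7]=40
9. P1: load  L5  bus=[BusRd]  L5: P0=I P1=S P2=I P3=I  mem[L5]=60
10. P0: load  L0  bus=[BusRd,Flush]  L0: P0=S P1=I P2=S P3=I  mem[L0]=39
11. P2: store L3 := 38  bus=[BusRdX]  L3: P0=I P1=I P2=M P3=I  mem[L3]=70
12. P0: load  L4  bus=[BusRd,Flush]  L4: P0=S P1=S P2=I P3=I  mem[L4]=70
13. P0: load  L2  bus=[-]  L2: P0=S P1=I P2=I P3=I  mem[L2]=10
14. P0: store L4 := 14  bus=[BusRdX]  L4: P0=M P1=I P2=I P3=I  mem[L4]=70
15. P1: store L4 := 27  bus=[BusRdX,Flush]  L4: P0=I P1=M P2=I P3=I  mem[L4]=14
16. P0: store L7 := 23  bus=[BusRdX,Flush]  L7: P0=M P1=I P2=I P3=I  mem[L7]=46
17. P1: store L1 := 93  bus=[BusRdX]  L1: P0=I P1=M P2=I P3=I  mem[L1]=90
18. P3: load  L4  bus=[BusRd,Flush]  L4: P0=I P1=S P2=I P3=S  mem[L4]=27
19. P3: load  L4  bus=[-]  L4: P0=I P1=S P2=I P3=S  mem[L4]=27
20. P2: store L6 := 4  bus=[BusRdX]  L6: P0=I P1=I P2=M P3=I  mem[L6]=70
21. P1: load  L1  bus=[-]  L1: P0=I P1=M P2=I P3=I  mem[L1]=90
22. P1: store L5 := 66  bus=[BusRdX]  L5: P0=I P1=M P2=I P3=I  mem[L5]=60
23. P3: load  L2  bus=[BusRd]  L2: P0=S P1=I P2=I P3=S  mem[L2]=10
24. P3: load  L0  bus=[BusRd]  L0: P0=S P1=I P2=S P3=S  mem[L0]=39
25. P0: store L0 := 14  bus=[BusRdX]  L0: P0=M P1=I P2=I P3=I  mem[L0]=39
26. P1: load  L6  bus=[BusRd,Flush]  L6: P0=I P1=S P2=S P3=I  mem[L6]=4
27. P1: store L5 := 21  bus=[-]  L5: P0=I P1=M P2=I P3=I  mem[L5]=60
28. P1: load  L1  bus=[-]  L1: P0=I P1=M P2=I P3=I  mem[L1]=90

state = I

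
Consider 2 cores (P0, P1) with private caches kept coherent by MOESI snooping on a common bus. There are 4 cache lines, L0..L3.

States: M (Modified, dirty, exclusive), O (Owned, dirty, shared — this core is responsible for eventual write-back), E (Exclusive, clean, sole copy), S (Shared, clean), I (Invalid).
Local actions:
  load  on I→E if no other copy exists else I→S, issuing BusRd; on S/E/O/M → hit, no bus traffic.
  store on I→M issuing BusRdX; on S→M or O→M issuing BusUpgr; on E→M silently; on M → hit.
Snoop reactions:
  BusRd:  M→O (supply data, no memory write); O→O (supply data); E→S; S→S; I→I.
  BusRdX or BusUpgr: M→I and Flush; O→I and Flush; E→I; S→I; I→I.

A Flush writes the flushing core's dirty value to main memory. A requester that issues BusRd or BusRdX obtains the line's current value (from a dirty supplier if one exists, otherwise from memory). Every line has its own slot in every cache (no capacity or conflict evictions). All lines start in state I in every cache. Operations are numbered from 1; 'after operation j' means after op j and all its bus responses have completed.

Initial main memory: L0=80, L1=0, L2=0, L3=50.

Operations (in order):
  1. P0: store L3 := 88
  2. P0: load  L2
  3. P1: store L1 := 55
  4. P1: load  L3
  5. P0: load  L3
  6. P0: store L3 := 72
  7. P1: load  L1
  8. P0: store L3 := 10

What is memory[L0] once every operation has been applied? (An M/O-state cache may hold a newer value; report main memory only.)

memory[L0] = 80

[1] P0: store L3 := 88 | P0:M(88), P1:I | bus: BusRdX
[2] P0: load  L2 | P0:E(0), P1:I | bus: BusRd
[3] P1: store L1 := 55 | P0:I, P1:M(55) | bus: BusRdX
[4] P1: load  L3 | P0:O(88), P1:S(88) | bus: BusRd
[5] P0: load  L3 | P0:O(88), P1:S(88) | bus: none
[6] P0: store L3 := 72 | P0:M(72), P1:I | bus: BusUpgr
[7] P1: load  L1 | P0:I, P1:M(55) | bus: none
[8] P0: store L3 := 10 | P0:M(10), P1:I | bus: none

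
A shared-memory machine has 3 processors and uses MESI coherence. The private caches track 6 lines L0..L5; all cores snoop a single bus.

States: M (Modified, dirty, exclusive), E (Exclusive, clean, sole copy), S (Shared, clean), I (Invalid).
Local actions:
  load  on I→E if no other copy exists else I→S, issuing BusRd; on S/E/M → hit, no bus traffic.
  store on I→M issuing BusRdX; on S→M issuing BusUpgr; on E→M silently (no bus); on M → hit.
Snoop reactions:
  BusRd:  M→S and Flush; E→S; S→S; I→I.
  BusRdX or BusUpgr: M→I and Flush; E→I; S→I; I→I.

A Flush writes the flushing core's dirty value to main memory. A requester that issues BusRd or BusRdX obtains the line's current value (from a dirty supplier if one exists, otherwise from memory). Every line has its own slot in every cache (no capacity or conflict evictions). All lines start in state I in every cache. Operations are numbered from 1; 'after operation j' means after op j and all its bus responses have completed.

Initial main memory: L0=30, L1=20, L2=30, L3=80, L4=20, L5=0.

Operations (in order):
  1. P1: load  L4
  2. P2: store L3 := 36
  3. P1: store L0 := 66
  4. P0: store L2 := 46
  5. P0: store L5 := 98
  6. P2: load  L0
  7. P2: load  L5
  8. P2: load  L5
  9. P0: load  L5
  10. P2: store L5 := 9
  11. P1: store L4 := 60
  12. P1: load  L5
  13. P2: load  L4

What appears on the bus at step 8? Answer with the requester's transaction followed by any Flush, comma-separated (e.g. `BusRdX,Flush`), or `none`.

bus = none

1. P1: load  L4  bus=[BusRd]  L4: P0=I P1=E P2=I  mem[L4]=20
2. P2: store L3 := 36  bus=[BusRdX]  L3: P0=I P1=I P2=M  mem[L3]=80
3. P1: store L0 := 66  bus=[BusRdX]  L0: P0=I P1=M P2=I  mem[L0]=30
4. P0: store L2 := 46  bus=[BusRdX]  L2: P0=M P1=I P2=I  mem[L2]=30
5. P0: store L5 := 98  bus=[BusRdX]  L5: P0=M P1=I P2=I  mem[L5]=0
6. P2: load  L0  bus=[BusRd,Flush]  L0: P0=I P1=S P2=S  mem[L0]=66
7. P2: load  L5  bus=[BusRd,Flush]  L5: P0=S P1=I P2=S  mem[L5]=98
8. P2: load  L5  bus=[-]  L5: P0=S P1=I P2=S  mem[L5]=98
9. P0: load  L5  bus=[-]  L5: P0=S P1=I P2=S  mem[L5]=98
10. P2: store L5 := 9  bus=[BusUpgr]  L5: P0=I P1=I P2=M  mem[L5]=98
11. P1: store L4 := 60  bus=[-]  L4: P0=I P1=M P2=I  mem[L4]=20
12. P1: load  L5  bus=[BusRd,Flush]  L5: P0=I P1=S P2=S  mem[L5]=9
13. P2: load  L4  bus=[BusRd,Flush]  L4: P0=I P1=S P2=S  mem[L4]=60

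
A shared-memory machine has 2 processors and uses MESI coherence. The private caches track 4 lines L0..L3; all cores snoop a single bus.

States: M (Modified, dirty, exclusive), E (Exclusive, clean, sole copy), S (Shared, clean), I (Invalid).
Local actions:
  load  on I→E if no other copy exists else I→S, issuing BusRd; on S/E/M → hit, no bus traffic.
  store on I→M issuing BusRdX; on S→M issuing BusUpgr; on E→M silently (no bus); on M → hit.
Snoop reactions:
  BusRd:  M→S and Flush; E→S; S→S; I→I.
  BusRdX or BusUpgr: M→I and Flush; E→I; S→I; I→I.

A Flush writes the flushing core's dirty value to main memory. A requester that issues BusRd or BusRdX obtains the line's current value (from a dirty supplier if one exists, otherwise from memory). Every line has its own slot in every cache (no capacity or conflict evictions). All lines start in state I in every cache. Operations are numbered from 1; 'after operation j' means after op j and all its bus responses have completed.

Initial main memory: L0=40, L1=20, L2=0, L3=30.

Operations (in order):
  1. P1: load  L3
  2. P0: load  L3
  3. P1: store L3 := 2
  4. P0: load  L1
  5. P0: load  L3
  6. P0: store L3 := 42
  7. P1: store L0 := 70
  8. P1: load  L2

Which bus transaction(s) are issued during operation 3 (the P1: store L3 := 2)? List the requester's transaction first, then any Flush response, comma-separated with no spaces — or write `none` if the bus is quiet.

step 1: P1: load  L3  ⟶  IE  (L3)  txn=BusRd  M[L3]=30
step 2: P0: load  L3  ⟶  SS  (L3)  txn=BusRd  M[L3]=30
step 3: P1: store L3 := 2  ⟶  IM  (L3)  txn=BusUpgr  M[L3]=30
step 4: P0: load  L1  ⟶  EI  (L1)  txn=BusRd  M[L1]=20
step 5: P0: load  L3  ⟶  SS  (L3)  txn=BusRd+Flush  M[L3]=2
step 6: P0: store L3 := 42  ⟶  MI  (L3)  txn=BusUpgr  M[L3]=2
step 7: P1: store L0 := 70  ⟶  IM  (L0)  txn=BusRdX  M[L0]=40
step 8: P1: load  L2  ⟶  IE  (L2)  txn=BusRd  M[L2]=0

bus = BusUpgr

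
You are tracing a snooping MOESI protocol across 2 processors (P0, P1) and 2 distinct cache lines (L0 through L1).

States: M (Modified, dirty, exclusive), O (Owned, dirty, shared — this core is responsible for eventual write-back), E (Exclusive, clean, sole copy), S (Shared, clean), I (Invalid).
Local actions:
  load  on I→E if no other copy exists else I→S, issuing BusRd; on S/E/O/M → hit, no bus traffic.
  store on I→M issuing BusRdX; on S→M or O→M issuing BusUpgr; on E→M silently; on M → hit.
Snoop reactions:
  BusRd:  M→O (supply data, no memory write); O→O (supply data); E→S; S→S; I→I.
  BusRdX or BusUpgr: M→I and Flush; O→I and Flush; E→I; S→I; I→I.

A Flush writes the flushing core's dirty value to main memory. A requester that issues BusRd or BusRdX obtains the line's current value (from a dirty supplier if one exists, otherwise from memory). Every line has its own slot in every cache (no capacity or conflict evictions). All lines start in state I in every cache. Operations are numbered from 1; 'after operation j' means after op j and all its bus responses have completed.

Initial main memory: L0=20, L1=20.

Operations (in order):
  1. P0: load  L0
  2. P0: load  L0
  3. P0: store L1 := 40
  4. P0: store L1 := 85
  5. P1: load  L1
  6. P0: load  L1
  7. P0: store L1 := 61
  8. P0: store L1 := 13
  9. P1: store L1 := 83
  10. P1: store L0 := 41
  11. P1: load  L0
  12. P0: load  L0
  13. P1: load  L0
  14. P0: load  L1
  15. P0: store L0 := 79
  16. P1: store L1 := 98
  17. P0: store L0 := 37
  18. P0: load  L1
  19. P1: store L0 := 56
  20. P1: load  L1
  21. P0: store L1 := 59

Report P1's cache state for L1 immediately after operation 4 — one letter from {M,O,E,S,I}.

state = I

step 1: P0: load  L0  ⟶  EI  (L0)  txn=BusRd  M[L0]=20
step 2: P0: load  L0  ⟶  EI  (L0)  txn=∅  M[L0]=20
step 3: P0: store L1 := 40  ⟶  MI  (L1)  txn=BusRdX  M[L1]=20
step 4: P0: store L1 := 85  ⟶  MI  (L1)  txn=∅  M[L1]=20
step 5: P1: load  L1  ⟶  OS  (L1)  txn=BusRd  M[L1]=20
step 6: P0: load  L1  ⟶  OS  (L1)  txn=∅  M[L1]=20
step 7: P0: store L1 := 61  ⟶  MI  (L1)  txn=BusUpgr  M[L1]=20
step 8: P0: store L1 := 13  ⟶  MI  (L1)  txn=∅  M[L1]=20
step 9: P1: store L1 := 83  ⟶  IM  (L1)  txn=BusRdX+Flush  M[L1]=13
step 10: P1: store L0 := 41  ⟶  IM  (L0)  txn=BusRdX  M[L0]=20
step 11: P1: load  L0  ⟶  IM  (L0)  txn=∅  M[L0]=20
step 12: P0: load  L0  ⟶  SO  (L0)  txn=BusRd  M[L0]=20
step 13: P1: load  L0  ⟶  SO  (L0)  txn=∅  M[L0]=20
step 14: P0: load  L1  ⟶  SO  (L1)  txn=BusRd  M[L1]=13
step 15: P0: store L0 := 79  ⟶  MI  (L0)  txn=BusUpgr+Flush  M[L0]=41
step 16: P1: store L1 := 98  ⟶  IM  (L1)  txn=BusUpgr  M[L1]=13
step 17: P0: store L0 := 37  ⟶  MI  (L0)  txn=∅  M[L0]=41
step 18: P0: load  L1  ⟶  SO  (L1)  txn=BusRd  M[L1]=13
step 19: P1: store L0 := 56  ⟶  IM  (L0)  txn=BusRdX+Flush  M[L0]=37
step 20: P1: load  L1  ⟶  SO  (L1)  txn=∅  M[L1]=13
step 21: P0: store L1 := 59  ⟶  MI  (L1)  txn=BusUpgr+Flush  M[L1]=98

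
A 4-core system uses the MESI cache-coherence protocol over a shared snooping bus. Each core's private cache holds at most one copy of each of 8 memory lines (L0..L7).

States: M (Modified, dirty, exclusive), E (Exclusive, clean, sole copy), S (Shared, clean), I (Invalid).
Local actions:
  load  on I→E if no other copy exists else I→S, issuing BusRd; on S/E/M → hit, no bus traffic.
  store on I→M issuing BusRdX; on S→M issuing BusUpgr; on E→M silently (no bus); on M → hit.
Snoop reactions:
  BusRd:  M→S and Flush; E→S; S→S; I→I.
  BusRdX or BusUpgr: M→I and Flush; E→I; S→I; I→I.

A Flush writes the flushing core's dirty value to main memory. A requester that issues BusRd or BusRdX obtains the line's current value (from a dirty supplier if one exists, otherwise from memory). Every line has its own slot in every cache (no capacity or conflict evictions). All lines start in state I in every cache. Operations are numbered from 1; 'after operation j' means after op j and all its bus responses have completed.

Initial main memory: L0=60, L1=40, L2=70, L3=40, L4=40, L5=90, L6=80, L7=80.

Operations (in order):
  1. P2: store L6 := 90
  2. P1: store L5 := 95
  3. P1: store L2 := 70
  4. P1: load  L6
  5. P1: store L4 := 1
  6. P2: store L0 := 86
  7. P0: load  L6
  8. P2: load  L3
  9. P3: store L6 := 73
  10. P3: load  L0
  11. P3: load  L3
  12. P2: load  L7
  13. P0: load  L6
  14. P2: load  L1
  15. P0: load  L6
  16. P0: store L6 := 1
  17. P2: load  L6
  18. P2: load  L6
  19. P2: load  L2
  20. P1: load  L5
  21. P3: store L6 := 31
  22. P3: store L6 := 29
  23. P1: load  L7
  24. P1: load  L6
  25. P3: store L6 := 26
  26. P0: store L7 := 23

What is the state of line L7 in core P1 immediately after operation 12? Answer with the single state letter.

state = I

step 1: P2: store L6 := 90  ⟶  IIMI  (L6)  txn=BusRdX  M[L6]=80
step 2: P1: store L5 := 95  ⟶  IMII  (L5)  txn=BusRdX  M[L5]=90
step 3: P1: store L2 := 70  ⟶  IMII  (L2)  txn=BusRdX  M[L2]=70
step 4: P1: load  L6  ⟶  ISSI  (L6)  txn=BusRd+Flush  M[L6]=90
step 5: P1: store L4 := 1  ⟶  IMII  (L4)  txn=BusRdX  M[L4]=40
step 6: P2: store L0 := 86  ⟶  IIMI  (L0)  txn=BusRdX  M[L0]=60
step 7: P0: load  L6  ⟶  SSSI  (L6)  txn=BusRd  M[L6]=90
step 8: P2: load  L3  ⟶  IIEI  (L3)  txn=BusRd  M[L3]=40
step 9: P3: store L6 := 73  ⟶  IIIM  (L6)  txn=BusRdX  M[L6]=90
step 10: P3: load  L0  ⟶  IISS  (L0)  txn=BusRd+Flush  M[L0]=86
step 11: P3: load  L3  ⟶  IISS  (L3)  txn=BusRd  M[L3]=40
step 12: P2: load  L7  ⟶  IIEI  (L7)  txn=BusRd  M[L7]=80
step 13: P0: load  L6  ⟶  SIIS  (L6)  txn=BusRd+Flush  M[L6]=73
step 14: P2: load  L1  ⟶  IIEI  (L1)  txn=BusRd  M[L1]=40
step 15: P0: load  L6  ⟶  SIIS  (L6)  txn=∅  M[L6]=73
step 16: P0: store L6 := 1  ⟶  MIII  (L6)  txn=BusUpgr  M[L6]=73
step 17: P2: load  L6  ⟶  SISI  (L6)  txn=BusRd+Flush  M[L6]=1
step 18: P2: load  L6  ⟶  SISI  (L6)  txn=∅  M[L6]=1
step 19: P2: load  L2  ⟶  ISSI  (L2)  txn=BusRd+Flush  M[L2]=70
step 20: P1: load  L5  ⟶  IMII  (L5)  txn=∅  M[L5]=90
step 21: P3: store L6 := 31  ⟶  IIIM  (L6)  txn=BusRdX  M[L6]=1
step 22: P3: store L6 := 29  ⟶  IIIM  (L6)  txn=∅  M[L6]=1
step 23: P1: load  L7  ⟶  ISSI  (L7)  txn=BusRd  M[L7]=80
step 24: P1: load  L6  ⟶  ISIS  (L6)  txn=BusRd+Flush  M[L6]=29
step 25: P3: store L6 := 26  ⟶  IIIM  (L6)  txn=BusUpgr  M[L6]=29
step 26: P0: store L7 := 23  ⟶  MIII  (L7)  txn=BusRdX  M[L7]=80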